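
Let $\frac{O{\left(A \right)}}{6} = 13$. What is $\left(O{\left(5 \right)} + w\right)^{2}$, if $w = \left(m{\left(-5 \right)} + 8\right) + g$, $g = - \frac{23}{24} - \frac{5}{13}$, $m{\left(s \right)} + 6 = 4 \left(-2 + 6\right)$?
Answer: $\frac{872198089}{97344} \approx 8960.0$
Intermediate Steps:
$O{\left(A \right)} = 78$ ($O{\left(A \right)} = 6 \cdot 13 = 78$)
$m{\left(s \right)} = 10$ ($m{\left(s \right)} = -6 + 4 \left(-2 + 6\right) = -6 + 4 \cdot 4 = -6 + 16 = 10$)
$g = - \frac{419}{312}$ ($g = \left(-23\right) \frac{1}{24} - \frac{5}{13} = - \frac{23}{24} - \frac{5}{13} = - \frac{419}{312} \approx -1.3429$)
$w = \frac{5197}{312}$ ($w = \left(10 + 8\right) - \frac{419}{312} = 18 - \frac{419}{312} = \frac{5197}{312} \approx 16.657$)
$\left(O{\left(5 \right)} + w\right)^{2} = \left(78 + \frac{5197}{312}\right)^{2} = \left(\frac{29533}{312}\right)^{2} = \frac{872198089}{97344}$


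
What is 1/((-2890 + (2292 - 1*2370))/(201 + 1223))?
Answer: -178/371 ≈ -0.47978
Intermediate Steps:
1/((-2890 + (2292 - 1*2370))/(201 + 1223)) = 1/((-2890 + (2292 - 2370))/1424) = 1/((-2890 - 78)*(1/1424)) = 1/(-2968*1/1424) = 1/(-371/178) = -178/371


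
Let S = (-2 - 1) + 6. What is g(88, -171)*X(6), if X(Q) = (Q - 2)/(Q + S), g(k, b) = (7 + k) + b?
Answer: -304/9 ≈ -33.778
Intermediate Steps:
g(k, b) = 7 + b + k
S = 3 (S = -3 + 6 = 3)
X(Q) = (-2 + Q)/(3 + Q) (X(Q) = (Q - 2)/(Q + 3) = (-2 + Q)/(3 + Q))
g(88, -171)*X(6) = (7 - 171 + 88)*((-2 + 6)/(3 + 6)) = -76*4/9 = -304/9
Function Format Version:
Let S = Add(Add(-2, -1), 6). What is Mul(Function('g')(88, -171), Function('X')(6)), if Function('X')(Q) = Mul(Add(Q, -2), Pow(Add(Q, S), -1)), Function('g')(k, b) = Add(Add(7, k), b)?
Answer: Rational(-304, 9) ≈ -33.778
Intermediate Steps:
Function('g')(k, b) = Add(7, b, k)
S = 3 (S = Add(-3, 6) = 3)
Function('X')(Q) = Mul(Pow(Add(3, Q), -1), Add(-2, Q)) (Function('X')(Q) = Mul(Add(Q, -2), Pow(Add(Q, 3), -1)) = Mul(Add(-2, Q), Pow(Add(3, Q), -1)) = Mul(Pow(Add(3, Q), -1), Add(-2, Q)))
Mul(Function('g')(88, -171), Function('X')(6)) = Mul(Add(7, -171, 88), Mul(Pow(Add(3, 6), -1), Add(-2, 6))) = Mul(-76, Mul(Pow(9, -1), 4)) = Mul(-76, Mul(Rational(1, 9), 4)) = Mul(-76, Rational(4, 9)) = Rational(-304, 9)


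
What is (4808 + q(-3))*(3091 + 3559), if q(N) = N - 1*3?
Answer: 31933300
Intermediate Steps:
q(N) = -3 + N (q(N) = N - 3 = -3 + N)
(4808 + q(-3))*(3091 + 3559) = (4808 + (-3 - 3))*(3091 + 3559) = (4808 - 6)*6650 = 4802*6650 = 31933300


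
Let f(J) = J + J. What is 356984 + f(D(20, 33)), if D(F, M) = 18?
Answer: 357020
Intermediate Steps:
f(J) = 2*J
356984 + f(D(20, 33)) = 356984 + 2*18 = 356984 + 36 = 357020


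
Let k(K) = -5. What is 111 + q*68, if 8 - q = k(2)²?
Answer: -1045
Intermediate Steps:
q = -17 (q = 8 - 1*(-5)² = 8 - 1*25 = 8 - 25 = -17)
111 + q*68 = 111 - 17*68 = 111 - 1156 = -1045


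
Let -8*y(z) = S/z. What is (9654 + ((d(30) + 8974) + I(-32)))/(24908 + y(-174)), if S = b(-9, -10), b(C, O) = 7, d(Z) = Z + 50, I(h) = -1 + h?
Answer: 25995600/34671943 ≈ 0.74976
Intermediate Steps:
d(Z) = 50 + Z
S = 7
y(z) = -7/(8*z)
(9654 + ((d(30) + 8974) + I(-32)))/(24908 + y(-174)) = (9654 + (((50 + 30) + 8974) + (-1 - 32)))/(24908 - 7/8/(-174)) = (9654 + ((80 + 8974) - 33))/(24908 - 7/8*(-1/174)) = (9654 + (9054 - 33))/(24908 + 7/1392) = (9654 + 9021)/(34671943/1392) = 18675*(1392/34671943) = 25995600/34671943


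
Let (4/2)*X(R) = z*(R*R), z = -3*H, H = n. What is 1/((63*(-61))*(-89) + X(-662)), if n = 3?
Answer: -1/1630071 ≈ -6.1347e-7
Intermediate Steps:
H = 3
z = -9 (z = -3*3 = -9)
X(R) = -9*R²/2 (X(R) = (-9*R*R)/2 = (-9*R²)/2 = -9*R²/2)
1/((63*(-61))*(-89) + X(-662)) = 1/((63*(-61))*(-89) - 9/2*(-662)²) = 1/(-3843*(-89) - 9/2*438244) = 1/(342027 - 1972098) = 1/(-1630071) = -1/1630071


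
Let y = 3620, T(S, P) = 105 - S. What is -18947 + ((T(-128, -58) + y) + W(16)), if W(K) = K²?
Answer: -14838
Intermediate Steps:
-18947 + ((T(-128, -58) + y) + W(16)) = -18947 + (((105 - 1*(-128)) + 3620) + 16²) = -18947 + (((105 + 128) + 3620) + 256) = -18947 + ((233 + 3620) + 256) = -18947 + (3853 + 256) = -18947 + 4109 = -14838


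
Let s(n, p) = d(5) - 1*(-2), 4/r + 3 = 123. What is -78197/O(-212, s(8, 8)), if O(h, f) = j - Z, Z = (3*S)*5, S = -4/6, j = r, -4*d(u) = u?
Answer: -335130/43 ≈ -7793.7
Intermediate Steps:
d(u) = -u/4
r = 1/30 (r = 4/(-3 + 123) = 4/120 = 4*(1/120) = 1/30 ≈ 0.033333)
j = 1/30 ≈ 0.033333
S = -⅔ (S = -4*⅙ = -⅔ ≈ -0.66667)
s(n, p) = ¾ (s(n, p) = -¼*5 - 1*(-2) = -5/4 + 2 = ¾)
Z = -10 (Z = (3*(-⅔))*5 = -2*5 = -10)
O(h, f) = 301/30 (O(h, f) = 1/30 - 1*(-10) = 1/30 + 10 = 301/30)
-78197/O(-212, s(8, 8)) = -78197/301/30 = -78197*30/301 = -335130/43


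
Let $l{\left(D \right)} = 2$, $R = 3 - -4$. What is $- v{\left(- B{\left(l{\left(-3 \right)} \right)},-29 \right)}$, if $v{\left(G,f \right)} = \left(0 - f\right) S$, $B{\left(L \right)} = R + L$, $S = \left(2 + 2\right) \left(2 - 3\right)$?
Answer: $116$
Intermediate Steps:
$R = 7$ ($R = 3 + 4 = 7$)
$S = -4$ ($S = 4 \left(-1\right) = -4$)
$B{\left(L \right)} = 7 + L$
$v{\left(G,f \right)} = 4 f$ ($v{\left(G,f \right)} = \left(0 - f\right) \left(-4\right) = - f \left(-4\right) = 4 f$)
$- v{\left(- B{\left(l{\left(-3 \right)} \right)},-29 \right)} = - 4 \left(-29\right) = \left(-1\right) \left(-116\right) = 116$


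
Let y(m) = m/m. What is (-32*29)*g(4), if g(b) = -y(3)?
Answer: 928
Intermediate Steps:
y(m) = 1
g(b) = -1 (g(b) = -1*1 = -1)
(-32*29)*g(4) = -32*29*(-1) = -928*(-1) = 928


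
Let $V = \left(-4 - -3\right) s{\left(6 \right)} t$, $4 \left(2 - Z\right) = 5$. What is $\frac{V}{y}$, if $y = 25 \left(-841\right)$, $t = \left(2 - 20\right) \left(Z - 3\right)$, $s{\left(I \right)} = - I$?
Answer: $- \frac{243}{21025} \approx -0.011558$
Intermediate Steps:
$Z = \frac{3}{4}$ ($Z = 2 - \frac{5}{4} = \frac{3}{4} \approx 0.75$)
$t = \frac{81}{2}$ ($t = \left(2 - 20\right) \left(\frac{3}{4} - 3\right) = \left(-18\right) \left(- \frac{9}{4}\right) = \frac{81}{2} \approx 40.5$)
$V = 243$ ($V = \left(-4 - -3\right) \left(\left(-1\right) 6\right) \frac{81}{2} = \left(-4 + 3\right) \left(-6\right) \frac{81}{2} = \left(-1\right) \left(-6\right) \frac{81}{2} = 6 \cdot \frac{81}{2} = 243$)
$y = -21025$
$\frac{V}{y} = \frac{243}{-21025} = 243 \left(- \frac{1}{21025}\right) = - \frac{243}{21025}$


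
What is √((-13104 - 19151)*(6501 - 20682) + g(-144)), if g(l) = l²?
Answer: √457428891 ≈ 21388.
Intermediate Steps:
√((-13104 - 19151)*(6501 - 20682) + g(-144)) = √((-13104 - 19151)*(6501 - 20682) + (-144)²) = √(-32255*(-14181) + 20736) = √(457408155 + 20736) = √457428891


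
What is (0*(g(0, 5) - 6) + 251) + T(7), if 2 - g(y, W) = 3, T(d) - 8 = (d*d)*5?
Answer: 504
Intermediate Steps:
T(d) = 8 + 5*d² (T(d) = 8 + (d*d)*5 = 8 + d²*5 = 8 + 5*d²)
g(y, W) = -1 (g(y, W) = 2 - 1*3 = 2 - 3 = -1)
(0*(g(0, 5) - 6) + 251) + T(7) = (0*(-1 - 6) + 251) + (8 + 5*7²) = (0*(-7) + 251) + (8 + 5*49) = (0 + 251) + (8 + 245) = 251 + 253 = 504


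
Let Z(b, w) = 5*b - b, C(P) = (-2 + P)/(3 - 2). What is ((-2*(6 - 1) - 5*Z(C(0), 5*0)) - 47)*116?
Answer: -1972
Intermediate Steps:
C(P) = -2 + P (C(P) = (-2 + P)/1 = (-2 + P)*1 = -2 + P)
Z(b, w) = 4*b
((-2*(6 - 1) - 5*Z(C(0), 5*0)) - 47)*116 = ((-2*(6 - 1) - 20*(-2 + 0)) - 47)*116 = ((-2*5 - 20*(-2)) - 47)*116 = ((-10 - 5*(-8)) - 47)*116 = ((-10 + 40) - 47)*116 = (30 - 47)*116 = -17*116 = -1972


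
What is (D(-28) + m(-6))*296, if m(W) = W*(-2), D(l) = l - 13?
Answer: -8584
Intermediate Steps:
D(l) = -13 + l
m(W) = -2*W
(D(-28) + m(-6))*296 = ((-13 - 28) - 2*(-6))*296 = (-41 + 12)*296 = -29*296 = -8584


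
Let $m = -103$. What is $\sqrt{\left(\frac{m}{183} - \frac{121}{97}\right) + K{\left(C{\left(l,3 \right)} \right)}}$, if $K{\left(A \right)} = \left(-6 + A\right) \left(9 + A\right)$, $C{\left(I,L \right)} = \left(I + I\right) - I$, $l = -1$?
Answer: $\frac{i \sqrt{18215898690}}{17751} \approx 7.6033 i$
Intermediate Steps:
$C{\left(I,L \right)} = I$ ($C{\left(I,L \right)} = 2 I - I = I$)
$\sqrt{\left(\frac{m}{183} - \frac{121}{97}\right) + K{\left(C{\left(l,3 \right)} \right)}} = \sqrt{\left(- \frac{103}{183} - \frac{121}{97}\right) + \left(-54 + \left(-1\right)^{2} + 3 \left(-1\right)\right)} = \sqrt{\left(\left(-103\right) \frac{1}{183} - \frac{121}{97}\right) - 56} = \sqrt{\left(- \frac{103}{183} - \frac{121}{97}\right) - 56} = \sqrt{- \frac{32134}{17751} - 56} = \sqrt{- \frac{1026190}{17751}} = \frac{i \sqrt{18215898690}}{17751}$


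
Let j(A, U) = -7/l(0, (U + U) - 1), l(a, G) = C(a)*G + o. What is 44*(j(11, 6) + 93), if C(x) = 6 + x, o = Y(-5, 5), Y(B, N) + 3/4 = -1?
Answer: 1050412/257 ≈ 4087.2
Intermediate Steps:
Y(B, N) = -7/4 (Y(B, N) = -3/4 - 1 = -7/4)
o = -7/4 ≈ -1.7500
l(a, G) = -7/4 + G*(6 + a) (l(a, G) = (6 + a)*G - 7/4 = G*(6 + a) - 7/4 = -7/4 + G*(6 + a))
j(A, U) = -7/(-31/4 + 12*U) (j(A, U) = -7/(-7/4 + ((U + U) - 1)*(6 + 0)) = -7/(-7/4 + (2*U - 1)*6) = -7/(-7/4 + (-1 + 2*U)*6) = -7/(-7/4 + (-6 + 12*U)) = -7/(-31/4 + 12*U))
44*(j(11, 6) + 93) = 44*(-28/(-31 + 48*6) + 93) = 44*(-28/(-31 + 288) + 93) = 44*(-28/257 + 93) = 44*(23873/257) = 1050412/257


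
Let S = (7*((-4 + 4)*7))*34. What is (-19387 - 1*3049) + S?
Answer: -22436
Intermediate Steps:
S = 0 (S = (7*(0*7))*34 = (7*0)*34 = 0*34 = 0)
(-19387 - 1*3049) + S = (-19387 - 1*3049) + 0 = (-19387 - 3049) + 0 = -22436 + 0 = -22436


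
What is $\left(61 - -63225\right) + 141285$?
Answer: $204571$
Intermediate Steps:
$\left(61 - -63225\right) + 141285 = \left(61 + 63225\right) + 141285 = 63286 + 141285 = 204571$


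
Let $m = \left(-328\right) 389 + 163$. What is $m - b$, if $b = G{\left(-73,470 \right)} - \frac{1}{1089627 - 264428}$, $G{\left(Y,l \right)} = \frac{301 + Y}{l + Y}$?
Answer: $- \frac{41746438643262}{327604003} \approx -1.2743 \cdot 10^{5}$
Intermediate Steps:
$G{\left(Y,l \right)} = \frac{301 + Y}{Y + l}$
$m = -127429$ ($m = -127592 + 163 = -127429$)
$b = \frac{188144975}{327604003}$ ($b = \frac{301 - 73}{-73 + 470} - \frac{1}{1089627 - 264428} = \frac{1}{397} \cdot 228 - \frac{1}{825199} = \frac{228}{397} - \frac{1}{825199} = \frac{188144975}{327604003} \approx 0.57431$)
$m - b = -127429 - \frac{188144975}{327604003} = - \frac{41746438643262}{327604003}$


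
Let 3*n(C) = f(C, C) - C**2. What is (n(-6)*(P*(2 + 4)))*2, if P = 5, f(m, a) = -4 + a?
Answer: -920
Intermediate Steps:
n(C) = -4/3 - C**2/3 + C/3 (n(C) = ((-4 + C) - C**2)/3 = (-4 + C - C**2)/3 = -4/3 - C**2/3 + C/3)
(n(-6)*(P*(2 + 4)))*2 = ((-4/3 - 1/3*(-6)**2 + (1/3)*(-6))*(5*(2 + 4)))*2 = ((-4/3 - 1/3*36 - 2)*(5*6))*2 = ((-4/3 - 12 - 2)*30)*2 = -46/3*30*2 = -460*2 = -920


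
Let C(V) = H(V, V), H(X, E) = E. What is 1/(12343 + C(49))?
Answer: 1/12392 ≈ 8.0697e-5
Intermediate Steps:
C(V) = V
1/(12343 + C(49)) = 1/(12343 + 49) = 1/12392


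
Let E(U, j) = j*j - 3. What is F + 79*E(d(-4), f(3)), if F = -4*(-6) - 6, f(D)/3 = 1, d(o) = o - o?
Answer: 492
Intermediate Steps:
d(o) = 0
f(D) = 3 (f(D) = 3*1 = 3)
F = 18 (F = 24 - 6 = 18)
E(U, j) = -3 + j**2 (E(U, j) = j**2 - 3 = -3 + j**2)
F + 79*E(d(-4), f(3)) = 18 + 79*(-3 + 3**2) = 18 + 79*(-3 + 9) = 18 + 79*6 = 18 + 474 = 492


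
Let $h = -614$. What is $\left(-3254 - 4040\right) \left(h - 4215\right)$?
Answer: $35222726$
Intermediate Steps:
$\left(-3254 - 4040\right) \left(h - 4215\right) = \left(-3254 - 4040\right) \left(-614 - 4215\right) = \left(-7294\right) \left(-4829\right) = 35222726$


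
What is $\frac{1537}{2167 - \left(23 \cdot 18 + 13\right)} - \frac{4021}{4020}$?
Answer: $- \frac{47}{402} \approx -0.11692$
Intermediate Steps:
$\frac{1537}{2167 - \left(23 \cdot 18 + 13\right)} - \frac{4021}{4020} = \frac{1537}{2167 - \left(414 + 13\right)} - \frac{4021}{4020} = \frac{1537}{2167 - 427} - \frac{4021}{4020} = \frac{1537}{1740} - \frac{4021}{4020} = 1537 \cdot \frac{1}{1740} - \frac{4021}{4020} = \frac{53}{60} - \frac{4021}{4020} = - \frac{47}{402}$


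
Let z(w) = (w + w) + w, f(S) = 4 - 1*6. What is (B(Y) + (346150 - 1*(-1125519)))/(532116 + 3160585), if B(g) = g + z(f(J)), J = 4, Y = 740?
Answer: 1472403/3692701 ≈ 0.39873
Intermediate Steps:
f(S) = -2 (f(S) = 4 - 6 = -2)
z(w) = 3*w (z(w) = 2*w + w = 3*w)
B(g) = -6 + g (B(g) = g + 3*(-2) = g - 6 = -6 + g)
(B(Y) + (346150 - 1*(-1125519)))/(532116 + 3160585) = ((-6 + 740) + (346150 - 1*(-1125519)))/(532116 + 3160585) = (734 + (346150 + 1125519))/3692701 = (734 + 1471669)*(1/3692701) = 1472403*(1/3692701) = 1472403/3692701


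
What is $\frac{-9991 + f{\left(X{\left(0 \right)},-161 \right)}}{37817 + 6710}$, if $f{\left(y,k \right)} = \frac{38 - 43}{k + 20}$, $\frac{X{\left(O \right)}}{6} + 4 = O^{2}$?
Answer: $- \frac{1408726}{6278307} \approx -0.22438$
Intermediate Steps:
$X{\left(O \right)} = -24 + 6 O^{2}$
$f{\left(y,k \right)} = - \frac{5}{20 + k}$
$\frac{-9991 + f{\left(X{\left(0 \right)},-161 \right)}}{37817 + 6710} = \frac{-9991 - \frac{5}{20 - 161}}{37817 + 6710} = \frac{-9991 - \frac{5}{-141}}{44527} = \left(-9991 - - \frac{5}{141}\right) \frac{1}{44527} = \left(-9991 + \frac{5}{141}\right) \frac{1}{44527} = \left(- \frac{1408726}{141}\right) \frac{1}{44527} = - \frac{1408726}{6278307}$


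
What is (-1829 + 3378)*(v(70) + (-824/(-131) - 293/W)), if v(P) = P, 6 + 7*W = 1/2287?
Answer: 1164230136429/1797451 ≈ 6.4771e+5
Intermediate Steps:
W = -13721/16009 (W = -6/7 + (⅐)/2287 = -6/7 + (⅐)*(1/2287) = -6/7 + 1/16009 = -13721/16009 ≈ -0.85708)
(-1829 + 3378)*(v(70) + (-824/(-131) - 293/W)) = (-1829 + 3378)*(70 + (-824/(-131) - 293/(-13721/16009))) = 1549*(70 + (-824*(-1/131) - 293*(-16009/13721))) = 1549*(70 + (824/131 + 4690637/13721)) = 1549*(70 + 625779551/1797451) = 1549*(751601121/1797451) = 1164230136429/1797451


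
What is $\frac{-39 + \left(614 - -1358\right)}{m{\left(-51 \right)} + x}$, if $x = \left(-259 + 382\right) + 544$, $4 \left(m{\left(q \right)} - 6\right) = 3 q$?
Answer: $\frac{7732}{2539} \approx 3.0453$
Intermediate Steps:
$m{\left(q \right)} = 6 + \frac{3 q}{4}$
$x = 667$ ($x = 123 + 544 = 667$)
$\frac{-39 + \left(614 - -1358\right)}{m{\left(-51 \right)} + x} = \frac{-39 + \left(614 - -1358\right)}{\left(6 + \frac{3}{4} \left(-51\right)\right) + 667} = \frac{-39 + \left(614 + 1358\right)}{\left(6 - \frac{153}{4}\right) + 667} = \frac{-39 + 1972}{- \frac{129}{4} + 667} = \frac{1933}{\frac{2539}{4}} = 1933 \cdot \frac{4}{2539} = \frac{7732}{2539}$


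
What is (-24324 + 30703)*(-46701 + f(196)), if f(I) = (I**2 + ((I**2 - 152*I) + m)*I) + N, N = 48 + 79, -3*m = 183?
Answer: 10654142010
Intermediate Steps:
m = -61 (m = -1/3*183 = -61)
N = 127
f(I) = 127 + I**2 + I*(-61 + I**2 - 152*I) (f(I) = (I**2 + ((I**2 - 152*I) - 61)*I) + 127 = (I**2 + (-61 + I**2 - 152*I)*I) + 127 = (I**2 + I*(-61 + I**2 - 152*I)) + 127 = 127 + I**2 + I*(-61 + I**2 - 152*I))
(-24324 + 30703)*(-46701 + f(196)) = (-24324 + 30703)*(-46701 + (127 + 196**3 - 151*196**2 - 61*196)) = 6379*(-46701 + (127 + 7529536 - 151*38416 - 11956)) = 6379*(-46701 + (127 + 7529536 - 5800816 - 11956)) = 6379*(-46701 + 1716891) = 6379*1670190 = 10654142010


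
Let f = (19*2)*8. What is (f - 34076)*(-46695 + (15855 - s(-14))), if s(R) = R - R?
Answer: 1041528480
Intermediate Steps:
s(R) = 0
f = 304 (f = 38*8 = 304)
(f - 34076)*(-46695 + (15855 - s(-14))) = (304 - 34076)*(-46695 + (15855 - 1*0)) = -33772*(-46695 + (15855 + 0)) = -33772*(-46695 + 15855) = -33772*(-30840) = 1041528480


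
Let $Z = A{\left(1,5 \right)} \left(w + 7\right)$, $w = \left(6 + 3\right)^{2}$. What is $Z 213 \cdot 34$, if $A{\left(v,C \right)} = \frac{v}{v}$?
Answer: $637296$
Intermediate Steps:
$A{\left(v,C \right)} = 1$
$w = 81$ ($w = 9^{2} = 81$)
$Z = 88$ ($Z = 1 \left(81 + 7\right) = 1 \cdot 88 = 88$)
$Z 213 \cdot 34 = 88 \cdot 213 \cdot 34 = 18744 \cdot 34 = 637296$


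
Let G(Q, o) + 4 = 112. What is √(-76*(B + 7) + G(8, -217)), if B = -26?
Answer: 4*√97 ≈ 39.395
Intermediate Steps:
G(Q, o) = 108 (G(Q, o) = -4 + 112 = 108)
√(-76*(B + 7) + G(8, -217)) = √(-76*(-26 + 7) + 108) = √(-76*(-19) + 108) = √(1444 + 108) = √1552 = 4*√97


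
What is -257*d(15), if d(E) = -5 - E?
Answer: 5140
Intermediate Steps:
-257*d(15) = -257*(-5 - 1*15) = -257*(-5 - 15) = -257*(-20) = 5140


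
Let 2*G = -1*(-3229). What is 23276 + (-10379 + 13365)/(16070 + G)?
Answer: 823254816/35369 ≈ 23276.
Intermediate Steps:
G = 3229/2 (G = (-1*(-3229))/2 = (1/2)*3229 = 3229/2 ≈ 1614.5)
23276 + (-10379 + 13365)/(16070 + G) = 23276 + (-10379 + 13365)/(16070 + 3229/2) = 23276 + 2986/(35369/2) = 23276 + 2986*(2/35369) = 23276 + 5972/35369 = 823254816/35369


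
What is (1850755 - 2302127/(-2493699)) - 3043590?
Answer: -2974569144538/2493699 ≈ -1.1928e+6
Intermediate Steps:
(1850755 - 2302127/(-2493699)) - 3043590 = (1850755 - 2302127*(-1/2493699)) - 3043590 = (1850755 + 2302127/2493699) - 3043590 = 4615228194872/2493699 - 3043590 = -2974569144538/2493699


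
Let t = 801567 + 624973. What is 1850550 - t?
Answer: 424010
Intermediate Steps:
t = 1426540
1850550 - t = 1850550 - 1*1426540 = 1850550 - 1426540 = 424010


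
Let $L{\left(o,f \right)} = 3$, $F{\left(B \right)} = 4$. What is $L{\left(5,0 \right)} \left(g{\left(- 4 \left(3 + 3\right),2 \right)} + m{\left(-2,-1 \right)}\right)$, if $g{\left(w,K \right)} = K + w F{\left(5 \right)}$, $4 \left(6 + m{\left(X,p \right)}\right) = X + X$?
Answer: $-303$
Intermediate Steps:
$m{\left(X,p \right)} = -6 + \frac{X}{2}$ ($m{\left(X,p \right)} = -6 + \frac{X + X}{4} = -6 + \frac{2 X}{4} = -6 + \frac{X}{2}$)
$g{\left(w,K \right)} = K + 4 w$ ($g{\left(w,K \right)} = K + w 4 = K + 4 w$)
$L{\left(5,0 \right)} \left(g{\left(- 4 \left(3 + 3\right),2 \right)} + m{\left(-2,-1 \right)}\right) = 3 \left(\left(2 + 4 \left(- 4 \left(3 + 3\right)\right)\right) + \left(-6 + \frac{1}{2} \left(-2\right)\right)\right) = 3 \left(\left(2 + 4 \left(\left(-4\right) 6\right)\right) - 7\right) = 3 \left(\left(2 + 4 \left(-24\right)\right) - 7\right) = 3 \left(\left(2 - 96\right) - 7\right) = 3 \left(-94 - 7\right) = 3 \left(-101\right) = -303$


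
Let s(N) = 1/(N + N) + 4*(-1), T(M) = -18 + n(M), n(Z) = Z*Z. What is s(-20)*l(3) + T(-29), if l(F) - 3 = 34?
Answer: 26963/40 ≈ 674.08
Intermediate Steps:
n(Z) = Z²
l(F) = 37 (l(F) = 3 + 34 = 37)
T(M) = -18 + M²
s(N) = -4 + 1/(2*N) (s(N) = 1/(2*N) - 4 = -4 + 1/(2*N))
s(-20)*l(3) + T(-29) = (-4 + (½)/(-20))*37 + (-18 + (-29)²) = (-4 + (½)*(-1/20))*37 + (-18 + 841) = (-4 - 1/40)*37 + 823 = -161/40*37 + 823 = -5957/40 + 823 = 26963/40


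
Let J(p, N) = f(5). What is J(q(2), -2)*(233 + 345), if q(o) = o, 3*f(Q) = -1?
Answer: -578/3 ≈ -192.67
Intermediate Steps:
f(Q) = -⅓ (f(Q) = (⅓)*(-1) = -⅓)
J(p, N) = -⅓
J(q(2), -2)*(233 + 345) = -(233 + 345)/3 = -⅓*578 = -578/3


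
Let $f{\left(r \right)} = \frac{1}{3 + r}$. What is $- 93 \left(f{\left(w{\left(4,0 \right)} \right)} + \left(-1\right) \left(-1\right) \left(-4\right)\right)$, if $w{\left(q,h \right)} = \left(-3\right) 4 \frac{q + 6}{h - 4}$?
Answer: $\frac{4061}{11} \approx 369.18$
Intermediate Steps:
$w{\left(q,h \right)} = - \frac{12 \left(6 + q\right)}{-4 + h}$ ($w{\left(q,h \right)} = - 12 \frac{6 + q}{-4 + h} = - \frac{12 \left(6 + q\right)}{-4 + h}$)
$- 93 \left(f{\left(w{\left(4,0 \right)} \right)} + \left(-1\right) \left(-1\right) \left(-4\right)\right) = - 93 \left(\frac{1}{3 + \frac{12 \left(-6 - 4\right)}{-4 + 0}} + \left(-1\right) \left(-1\right) \left(-4\right)\right) = - 93 \left(\frac{1}{3 + \frac{12 \left(-6 - 4\right)}{-4}} + 1 \left(-4\right)\right) = - 93 \left(\frac{1}{3 + 12 \left(- \frac{1}{4}\right) \left(-10\right)} - 4\right) = - 93 \left(\frac{1}{3 + 30} - 4\right) = - 93 \left(\frac{1}{33} - 4\right) = \left(-93\right) \left(- \frac{131}{33}\right) = \frac{4061}{11}$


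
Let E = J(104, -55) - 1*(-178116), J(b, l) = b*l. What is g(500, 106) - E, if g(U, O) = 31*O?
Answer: -169110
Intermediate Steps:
E = 172396 (E = 104*(-55) - 1*(-178116) = -5720 + 178116 = 172396)
g(500, 106) - E = 31*106 - 1*172396 = 3286 - 172396 = -169110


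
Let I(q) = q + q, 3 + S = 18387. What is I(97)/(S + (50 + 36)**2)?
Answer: 97/12890 ≈ 0.0075252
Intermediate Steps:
S = 18384 (S = -3 + 18387 = 18384)
I(q) = 2*q
I(97)/(S + (50 + 36)**2) = (2*97)/(18384 + (50 + 36)**2) = 194/(18384 + 86**2) = 194/(18384 + 7396) = 194/25780 = 194*(1/25780) = 97/12890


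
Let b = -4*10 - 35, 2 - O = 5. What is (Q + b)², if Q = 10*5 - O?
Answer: 484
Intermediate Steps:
O = -3 (O = 2 - 1*5 = 2 - 5 = -3)
b = -75 (b = -40 - 35 = -75)
Q = 53 (Q = 10*5 - 1*(-3) = 50 + 3 = 53)
(Q + b)² = (53 - 75)² = (-22)² = 484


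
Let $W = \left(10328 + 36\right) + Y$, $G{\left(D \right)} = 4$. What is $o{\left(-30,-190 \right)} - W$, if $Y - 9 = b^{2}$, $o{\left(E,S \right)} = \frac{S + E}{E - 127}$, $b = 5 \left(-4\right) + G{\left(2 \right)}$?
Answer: $- \frac{1668533}{157} \approx -10628.0$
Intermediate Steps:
$b = -16$ ($b = 5 \left(-4\right) + 4 = -20 + 4 = -16$)
$o{\left(E,S \right)} = \frac{E + S}{-127 + E}$
$Y = 265$ ($Y = 9 + \left(-16\right)^{2} = 9 + 256 = 265$)
$W = 10629$ ($W = \left(10328 + 36\right) + 265 = 10364 + 265 = 10629$)
$o{\left(-30,-190 \right)} - W = \frac{-30 - 190}{-127 - 30} - 10629 = \frac{1}{-157} \left(-220\right) - 10629 = \left(- \frac{1}{157}\right) \left(-220\right) - 10629 = \frac{220}{157} - 10629 = - \frac{1668533}{157}$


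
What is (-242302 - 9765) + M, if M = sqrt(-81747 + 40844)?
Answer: -252067 + I*sqrt(40903) ≈ -2.5207e+5 + 202.24*I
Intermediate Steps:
M = I*sqrt(40903) (M = sqrt(-40903) = I*sqrt(40903) ≈ 202.24*I)
(-242302 - 9765) + M = (-242302 - 9765) + I*sqrt(40903) = -252067 + I*sqrt(40903)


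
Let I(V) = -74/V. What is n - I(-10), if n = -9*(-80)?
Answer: 3563/5 ≈ 712.60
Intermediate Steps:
n = 720
n - I(-10) = 720 - (-74)/(-10) = 720 - (-74)*(-1)/10 = 720 - 1*37/5 = 720 - 37/5 = 3563/5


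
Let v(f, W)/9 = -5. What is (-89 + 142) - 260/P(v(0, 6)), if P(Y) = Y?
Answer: 529/9 ≈ 58.778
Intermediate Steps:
v(f, W) = -45 (v(f, W) = 9*(-5) = -45)
(-89 + 142) - 260/P(v(0, 6)) = (-89 + 142) - 260/(-45) = 53 - 260*(-1)/45 = 53 - 1*(-52/9) = 53 + 52/9 = 529/9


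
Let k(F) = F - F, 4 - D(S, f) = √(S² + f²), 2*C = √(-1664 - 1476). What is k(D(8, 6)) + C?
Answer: I*√785 ≈ 28.018*I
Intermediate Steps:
C = I*√785 (C = √(-1664 - 1476)/2 = √(-3140)/2 = (2*I*√785)/2 = I*√785 ≈ 28.018*I)
D(S, f) = 4 - √(S² + f²)
k(F) = 0
k(D(8, 6)) + C = 0 + I*√785 = I*√785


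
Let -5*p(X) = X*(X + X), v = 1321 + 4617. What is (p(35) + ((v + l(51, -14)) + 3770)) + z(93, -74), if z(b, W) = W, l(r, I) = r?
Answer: 9195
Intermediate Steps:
v = 5938
p(X) = -2*X²/5 (p(X) = -X*(X + X)/5 = -X*2*X/5 = -2*X²/5)
(p(35) + ((v + l(51, -14)) + 3770)) + z(93, -74) = (-⅖*35² + ((5938 + 51) + 3770)) - 74 = (-⅖*1225 + (5989 + 3770)) - 74 = (-490 + 9759) - 74 = 9269 - 74 = 9195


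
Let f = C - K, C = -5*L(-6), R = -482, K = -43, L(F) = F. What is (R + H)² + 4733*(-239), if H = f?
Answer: -963906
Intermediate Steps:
C = 30 (C = -5*(-6) = 30)
f = 73 (f = 30 - 1*(-43) = 30 + 43 = 73)
H = 73
(R + H)² + 4733*(-239) = (-482 + 73)² + 4733*(-239) = (-409)² - 1131187 = 167281 - 1131187 = -963906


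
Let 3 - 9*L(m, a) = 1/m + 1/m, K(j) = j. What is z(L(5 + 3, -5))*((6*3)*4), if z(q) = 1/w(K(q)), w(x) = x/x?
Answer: 72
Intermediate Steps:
w(x) = 1
L(m, a) = ⅓ - 2/(9*m) (L(m, a) = ⅓ - (1/m + 1/m)/9 = ⅓ - 2/(9*m))
z(q) = 1 (z(q) = 1/1 = 1*1 = 1)
z(L(5 + 3, -5))*((6*3)*4) = 1*((6*3)*4) = 1*(18*4) = 1*72 = 72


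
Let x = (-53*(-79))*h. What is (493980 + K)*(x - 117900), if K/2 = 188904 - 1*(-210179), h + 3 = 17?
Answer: -76600999172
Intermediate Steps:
h = 14 (h = -3 + 17 = 14)
x = 58618 (x = -53*(-79)*14 = 4187*14 = 58618)
K = 798166 (K = 2*(188904 - 1*(-210179)) = 2*(188904 + 210179) = 2*399083 = 798166)
(493980 + K)*(x - 117900) = (493980 + 798166)*(58618 - 117900) = 1292146*(-59282) = -76600999172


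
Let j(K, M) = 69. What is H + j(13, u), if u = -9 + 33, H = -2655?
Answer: -2586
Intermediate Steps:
u = 24
H + j(13, u) = -2655 + 69 = -2586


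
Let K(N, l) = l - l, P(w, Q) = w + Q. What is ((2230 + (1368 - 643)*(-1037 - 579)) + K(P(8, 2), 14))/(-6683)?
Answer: 1169370/6683 ≈ 174.98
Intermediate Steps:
P(w, Q) = Q + w
K(N, l) = 0
((2230 + (1368 - 643)*(-1037 - 579)) + K(P(8, 2), 14))/(-6683) = ((2230 + (1368 - 643)*(-1037 - 579)) + 0)/(-6683) = ((2230 + 725*(-1616)) + 0)*(-1/6683) = ((2230 - 1171600) + 0)*(-1/6683) = (-1169370 + 0)*(-1/6683) = -1169370*(-1/6683) = 1169370/6683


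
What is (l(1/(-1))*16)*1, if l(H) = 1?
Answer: 16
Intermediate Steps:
(l(1/(-1))*16)*1 = (1*16)*1 = 16*1 = 16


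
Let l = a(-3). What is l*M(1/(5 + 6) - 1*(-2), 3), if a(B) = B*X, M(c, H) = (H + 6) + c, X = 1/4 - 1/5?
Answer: -183/110 ≈ -1.6636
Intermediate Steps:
X = 1/20 (X = 1*(¼) - 1*⅕ = ¼ - ⅕ = 1/20 ≈ 0.050000)
M(c, H) = 6 + H + c (M(c, H) = (6 + H) + c = 6 + H + c)
a(B) = B/20 (a(B) = B*(1/20) = B/20)
l = -3/20 (l = (1/20)*(-3) = -3/20 ≈ -0.15000)
l*M(1/(5 + 6) - 1*(-2), 3) = -3*(6 + 3 + (1/(5 + 6) - 1*(-2)))/20 = -3*(6 + 3 + (1/11 + 2))/20 = -3*(6 + 3 + 23/11)/20 = -3/20*122/11 = -183/110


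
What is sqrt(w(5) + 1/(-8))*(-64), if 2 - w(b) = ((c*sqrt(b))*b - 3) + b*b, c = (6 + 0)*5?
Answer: -16*I*sqrt(322 + 2400*sqrt(5)) ≈ -1206.8*I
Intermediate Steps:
c = 30 (c = 6*5 = 30)
w(b) = 5 - b**2 - 30*b**(3/2) (w(b) = 2 - (((30*sqrt(b))*b - 3) + b*b) = 2 - ((30*b**(3/2) - 3) + b**2) = 2 - ((-3 + 30*b**(3/2)) + b**2) = 2 - (-3 + b**2 + 30*b**(3/2)) = 2 + (3 - b**2 - 30*b**(3/2)) = 5 - b**2 - 30*b**(3/2))
sqrt(w(5) + 1/(-8))*(-64) = sqrt((5 - 1*5**2 - 150*sqrt(5)) + 1/(-8))*(-64) = sqrt((5 - 1*25 - 150*sqrt(5)) - 1/8)*(-64) = sqrt((5 - 25 - 150*sqrt(5)) - 1/8)*(-64) = sqrt((-20 - 150*sqrt(5)) - 1/8)*(-64) = sqrt(-161/8 - 150*sqrt(5))*(-64) = -64*sqrt(-161/8 - 150*sqrt(5))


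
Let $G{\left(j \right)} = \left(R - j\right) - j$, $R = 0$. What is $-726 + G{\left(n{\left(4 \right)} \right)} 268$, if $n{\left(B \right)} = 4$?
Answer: $-2870$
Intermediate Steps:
$G{\left(j \right)} = - 2 j$ ($G{\left(j \right)} = \left(0 - j\right) - j = - j - j = - 2 j$)
$-726 + G{\left(n{\left(4 \right)} \right)} 268 = -726 + \left(-2\right) 4 \cdot 268 = -726 - 2144 = -2870$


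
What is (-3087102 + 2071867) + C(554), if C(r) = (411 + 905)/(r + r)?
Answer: -281219766/277 ≈ -1.0152e+6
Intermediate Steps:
C(r) = 658/r (C(r) = 1316/((2*r)) = 1316*(1/(2*r)) = 658/r)
(-3087102 + 2071867) + C(554) = (-3087102 + 2071867) + 658/554 = -1015235 + 658*(1/554) = -1015235 + 329/277 = -281219766/277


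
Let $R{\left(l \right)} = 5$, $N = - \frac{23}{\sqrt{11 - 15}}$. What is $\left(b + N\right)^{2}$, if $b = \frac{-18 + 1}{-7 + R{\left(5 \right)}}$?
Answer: $-60 + \frac{391 i}{2} \approx -60.0 + 195.5 i$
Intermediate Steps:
$N = \frac{23 i}{2}$ ($N = - \frac{23}{\sqrt{-4}} = - \frac{23}{2 i} = - 23 \left(- \frac{i}{2}\right) = \frac{23 i}{2} \approx 11.5 i$)
$b = \frac{17}{2}$ ($b = \frac{-18 + 1}{-7 + 5} = - \frac{17}{-2} = \left(-17\right) \left(- \frac{1}{2}\right) = \frac{17}{2} \approx 8.5$)
$\left(b + N\right)^{2} = \left(\frac{17}{2} + \frac{23 i}{2}\right)^{2}$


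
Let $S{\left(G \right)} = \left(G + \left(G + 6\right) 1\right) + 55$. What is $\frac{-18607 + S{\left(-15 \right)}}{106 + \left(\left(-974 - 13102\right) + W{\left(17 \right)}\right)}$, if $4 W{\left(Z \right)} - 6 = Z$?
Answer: $\frac{576}{433} \approx 1.3303$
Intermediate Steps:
$W{\left(Z \right)} = \frac{3}{2} + \frac{Z}{4}$
$S{\left(G \right)} = 61 + 2 G$ ($S{\left(G \right)} = \left(G + \left(6 + G\right) 1\right) + 55 = \left(G + \left(6 + G\right)\right) + 55 = \left(6 + 2 G\right) + 55 = 61 + 2 G$)
$\frac{-18607 + S{\left(-15 \right)}}{106 + \left(\left(-974 - 13102\right) + W{\left(17 \right)}\right)} = \frac{-18607 + \left(61 + 2 \left(-15\right)\right)}{106 + \left(\left(-974 - 13102\right) + \left(\frac{3}{2} + \frac{1}{4} \cdot 17\right)\right)} = \frac{-18607 + \left(61 - 30\right)}{106 + \left(-14076 + \left(\frac{3}{2} + \frac{17}{4}\right)\right)} = \frac{-18607 + 31}{106 + \left(-14076 + \frac{23}{4}\right)} = - \frac{18576}{106 - \frac{56281}{4}} = - \frac{18576}{- \frac{55857}{4}} = \left(-18576\right) \left(- \frac{4}{55857}\right) = \frac{576}{433}$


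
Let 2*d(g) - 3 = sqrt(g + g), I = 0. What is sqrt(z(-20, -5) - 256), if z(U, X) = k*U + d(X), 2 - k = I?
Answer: sqrt(-1178 + 2*I*sqrt(10))/2 ≈ 0.046068 + 17.161*I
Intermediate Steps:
k = 2 (k = 2 - 1*0 = 2 + 0 = 2)
d(g) = 3/2 + sqrt(2)*sqrt(g)/2 (d(g) = 3/2 + sqrt(g + g)/2 = 3/2 + sqrt(2*g)/2 = 3/2 + (sqrt(2)*sqrt(g))/2 = 3/2 + sqrt(2)*sqrt(g)/2)
z(U, X) = 3/2 + 2*U + sqrt(2)*sqrt(X)/2 (z(U, X) = 2*U + (3/2 + sqrt(2)*sqrt(X)/2) = 3/2 + 2*U + sqrt(2)*sqrt(X)/2)
sqrt(z(-20, -5) - 256) = sqrt((3/2 + 2*(-20) + sqrt(2)*sqrt(-5)/2) - 256) = sqrt((3/2 - 40 + sqrt(2)*(I*sqrt(5))/2) - 256) = sqrt((3/2 - 40 + I*sqrt(10)/2) - 256) = sqrt((-77/2 + I*sqrt(10)/2) - 256) = sqrt(-589/2 + I*sqrt(10)/2)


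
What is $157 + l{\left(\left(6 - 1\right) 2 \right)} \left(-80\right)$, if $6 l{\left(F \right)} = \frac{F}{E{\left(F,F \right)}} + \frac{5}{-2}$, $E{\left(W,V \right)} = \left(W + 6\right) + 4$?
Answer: $\frac{551}{3} \approx 183.67$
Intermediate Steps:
$E{\left(W,V \right)} = 10 + W$ ($E{\left(W,V \right)} = \left(6 + W\right) + 4 = 10 + W$)
$l{\left(F \right)} = - \frac{5}{12} + \frac{F}{6 \left(10 + F\right)}$ ($l{\left(F \right)} = \frac{\frac{F}{10 + F} + \frac{5}{-2}}{6} = \frac{\frac{F}{10 + F} + 5 \left(- \frac{1}{2}\right)}{6} = \frac{\frac{F}{10 + F} - \frac{5}{2}}{6} = \frac{- \frac{5}{2} + \frac{F}{10 + F}}{6} = - \frac{5}{12} + \frac{F}{6 \left(10 + F\right)}$)
$157 + l{\left(\left(6 - 1\right) 2 \right)} \left(-80\right) = 157 + \frac{-50 - 3 \left(6 - 1\right) 2}{12 \left(10 + \left(6 - 1\right) 2\right)} \left(-80\right) = 157 + \frac{-50 - 3 \cdot 5 \cdot 2}{12 \left(10 + 5 \cdot 2\right)} \left(-80\right) = 157 + \frac{-50 - 30}{12 \left(10 + 10\right)} \left(-80\right) = 157 + \frac{-50 - 30}{12 \cdot 20} \left(-80\right) = 157 + \frac{1}{12} \cdot \frac{1}{20} \left(-80\right) \left(-80\right) = 157 - - \frac{80}{3} = 157 + \frac{80}{3} = \frac{551}{3}$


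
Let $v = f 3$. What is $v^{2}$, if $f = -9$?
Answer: $729$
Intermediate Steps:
$v = -27$ ($v = \left(-9\right) 3 = -27$)
$v^{2} = \left(-27\right)^{2} = 729$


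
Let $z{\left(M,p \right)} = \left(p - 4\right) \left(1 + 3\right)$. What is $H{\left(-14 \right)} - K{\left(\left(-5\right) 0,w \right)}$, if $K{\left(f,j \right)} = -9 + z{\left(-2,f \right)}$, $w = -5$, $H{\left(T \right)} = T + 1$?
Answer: $12$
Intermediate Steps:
$H{\left(T \right)} = 1 + T$
$z{\left(M,p \right)} = -16 + 4 p$ ($z{\left(M,p \right)} = \left(-4 + p\right) 4 = -16 + 4 p$)
$K{\left(f,j \right)} = -25 + 4 f$ ($K{\left(f,j \right)} = -9 + \left(-16 + 4 f\right) = -25 + 4 f$)
$H{\left(-14 \right)} - K{\left(\left(-5\right) 0,w \right)} = \left(1 - 14\right) - \left(-25 + 4 \left(\left(-5\right) 0\right)\right) = -13 - \left(-25 + 4 \cdot 0\right) = -13 - \left(-25 + 0\right) = -13 - -25 = -13 + 25 = 12$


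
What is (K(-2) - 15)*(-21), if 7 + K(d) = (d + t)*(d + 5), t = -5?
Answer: 903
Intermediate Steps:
K(d) = -7 + (-5 + d)*(5 + d) (K(d) = -7 + (d - 5)*(d + 5) = -7 + (-5 + d)*(5 + d))
(K(-2) - 15)*(-21) = ((-32 + (-2)²) - 15)*(-21) = ((-32 + 4) - 15)*(-21) = (-28 - 15)*(-21) = -43*(-21) = 903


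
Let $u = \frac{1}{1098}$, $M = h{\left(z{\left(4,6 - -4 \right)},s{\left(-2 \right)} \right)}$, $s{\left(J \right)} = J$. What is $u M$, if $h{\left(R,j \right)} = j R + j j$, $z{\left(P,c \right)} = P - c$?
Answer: $\frac{8}{549} \approx 0.014572$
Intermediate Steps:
$h{\left(R,j \right)} = j^{2} + R j$ ($h{\left(R,j \right)} = R j + j^{2} = j^{2} + R j$)
$M = 16$ ($M = - 2 \left(\left(4 - \left(6 - -4\right)\right) - 2\right) = - 2 \left(\left(4 - \left(6 + 4\right)\right) - 2\right) = - 2 \left(\left(4 - 10\right) - 2\right) = - 2 \left(-6 - 2\right) = \left(-2\right) \left(-8\right) = 16$)
$u = \frac{1}{1098} \approx 0.00091075$
$u M = \frac{1}{1098} \cdot 16 = \frac{8}{549}$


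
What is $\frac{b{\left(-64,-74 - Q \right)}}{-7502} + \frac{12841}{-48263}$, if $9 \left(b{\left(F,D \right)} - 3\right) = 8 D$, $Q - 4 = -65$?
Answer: $- \frac{78480217}{296238294} \approx -0.26492$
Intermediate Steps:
$Q = -61$ ($Q = 4 - 65 = -61$)
$b{\left(F,D \right)} = 3 + \frac{8 D}{9}$
$\frac{b{\left(-64,-74 - Q \right)}}{-7502} + \frac{12841}{-48263} = \frac{3 + \frac{8 \left(-74 - -61\right)}{9}}{-7502} + \frac{12841}{-48263} = \left(3 + \frac{8 \left(-74 + 61\right)}{9}\right) \left(- \frac{1}{7502}\right) + 12841 \left(- \frac{1}{48263}\right) = \left(3 + \frac{8}{9} \left(-13\right)\right) \left(- \frac{1}{7502}\right) - \frac{12841}{48263} = \left(3 - \frac{104}{9}\right) \left(- \frac{1}{7502}\right) - \frac{12841}{48263} = \left(- \frac{77}{9}\right) \left(- \frac{1}{7502}\right) - \frac{12841}{48263} = \frac{7}{6138} - \frac{12841}{48263} = - \frac{78480217}{296238294}$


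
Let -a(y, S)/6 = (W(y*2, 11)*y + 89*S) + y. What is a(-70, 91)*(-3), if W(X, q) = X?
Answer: 320922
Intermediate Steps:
a(y, S) = -534*S - 12*y² - 6*y (a(y, S) = -6*(((y*2)*y + 89*S) + y) = -6*(((2*y)*y + 89*S) + y) = -6*((2*y² + 89*S) + y) = -6*(y + 2*y² + 89*S) = -534*S - 12*y² - 6*y)
a(-70, 91)*(-3) = (-534*91 - 12*(-70)² - 6*(-70))*(-3) = (-48594 - 12*4900 + 420)*(-3) = (-48594 - 58800 + 420)*(-3) = -106974*(-3) = 320922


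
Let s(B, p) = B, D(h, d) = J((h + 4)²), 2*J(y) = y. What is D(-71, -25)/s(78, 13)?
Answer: 4489/156 ≈ 28.776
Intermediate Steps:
J(y) = y/2
D(h, d) = (4 + h)²/2 (D(h, d) = (h + 4)²/2 = (4 + h)²/2)
D(-71, -25)/s(78, 13) = ((4 - 71)²/2)/78 = ((½)*(-67)²)*(1/78) = ((½)*4489)*(1/78) = (4489/2)*(1/78) = 4489/156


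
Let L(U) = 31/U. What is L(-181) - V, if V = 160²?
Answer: -4633631/181 ≈ -25600.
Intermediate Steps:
V = 25600
L(-181) - V = 31/(-181) - 1*25600 = 31*(-1/181) - 25600 = -31/181 - 25600 = -4633631/181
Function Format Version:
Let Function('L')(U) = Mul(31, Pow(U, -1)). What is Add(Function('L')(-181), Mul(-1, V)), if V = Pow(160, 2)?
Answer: Rational(-4633631, 181) ≈ -25600.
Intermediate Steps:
V = 25600
Add(Function('L')(-181), Mul(-1, V)) = Add(Mul(31, Pow(-181, -1)), Mul(-1, 25600)) = Add(Mul(31, Rational(-1, 181)), -25600) = Add(Rational(-31, 181), -25600) = Rational(-4633631, 181)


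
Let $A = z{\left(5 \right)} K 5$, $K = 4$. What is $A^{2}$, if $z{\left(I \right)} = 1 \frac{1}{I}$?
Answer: $16$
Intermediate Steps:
$z{\left(I \right)} = \frac{1}{I}$
$A = 4$ ($A = \frac{1}{5} \cdot 4 \cdot 5 = \frac{4}{5} \cdot 5 = 4$)
$A^{2} = 4^{2} = 16$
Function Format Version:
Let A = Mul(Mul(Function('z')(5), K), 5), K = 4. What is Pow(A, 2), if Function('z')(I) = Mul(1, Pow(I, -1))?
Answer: 16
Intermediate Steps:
Function('z')(I) = Pow(I, -1)
A = 4 (A = Mul(Mul(Pow(5, -1), 4), 5) = Mul(Mul(Rational(1, 5), 4), 5) = Mul(Rational(4, 5), 5) = 4)
Pow(A, 2) = Pow(4, 2) = 16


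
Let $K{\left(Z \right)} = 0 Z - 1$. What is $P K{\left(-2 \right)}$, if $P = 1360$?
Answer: $-1360$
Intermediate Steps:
$K{\left(Z \right)} = -1$ ($K{\left(Z \right)} = 0 - 1 = -1$)
$P K{\left(-2 \right)} = 1360 \left(-1\right) = -1360$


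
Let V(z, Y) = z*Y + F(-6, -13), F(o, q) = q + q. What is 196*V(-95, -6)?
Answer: 106624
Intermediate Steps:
F(o, q) = 2*q
V(z, Y) = -26 + Y*z (V(z, Y) = z*Y + 2*(-13) = Y*z - 26 = -26 + Y*z)
196*V(-95, -6) = 196*(-26 - 6*(-95)) = 196*(-26 + 570) = 196*544 = 106624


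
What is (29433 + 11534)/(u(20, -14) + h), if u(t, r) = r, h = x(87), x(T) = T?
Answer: 40967/73 ≈ 561.19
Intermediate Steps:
h = 87
(29433 + 11534)/(u(20, -14) + h) = (29433 + 11534)/(-14 + 87) = 40967/73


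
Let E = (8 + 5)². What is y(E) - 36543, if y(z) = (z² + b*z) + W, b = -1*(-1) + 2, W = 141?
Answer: -7334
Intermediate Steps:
E = 169 (E = 13² = 169)
b = 3 (b = 1 + 2 = 3)
y(z) = 141 + z² + 3*z (y(z) = (z² + 3*z) + 141 = 141 + z² + 3*z)
y(E) - 36543 = (141 + 169² + 3*169) - 36543 = (141 + 28561 + 507) - 36543 = 29209 - 36543 = -7334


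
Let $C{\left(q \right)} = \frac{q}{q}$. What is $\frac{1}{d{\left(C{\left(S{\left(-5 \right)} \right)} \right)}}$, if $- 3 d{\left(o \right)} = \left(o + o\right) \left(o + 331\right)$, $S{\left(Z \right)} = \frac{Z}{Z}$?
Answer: $- \frac{3}{664} \approx -0.0045181$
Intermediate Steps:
$S{\left(Z \right)} = 1$
$C{\left(q \right)} = 1$
$d{\left(o \right)} = - \frac{2 o \left(331 + o\right)}{3}$ ($d{\left(o \right)} = - \frac{\left(o + o\right) \left(o + 331\right)}{3} = - \frac{2 o \left(331 + o\right)}{3}$)
$\frac{1}{d{\left(C{\left(S{\left(-5 \right)} \right)} \right)}} = \frac{1}{\left(- \frac{2}{3}\right) 1 \left(331 + 1\right)} = \frac{1}{\left(- \frac{2}{3}\right) 1 \cdot 332} = \frac{1}{- \frac{664}{3}} = - \frac{3}{664}$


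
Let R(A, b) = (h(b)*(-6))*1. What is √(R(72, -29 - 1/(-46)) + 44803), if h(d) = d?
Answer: 2*√5948191/23 ≈ 212.08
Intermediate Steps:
R(A, b) = -6*b (R(A, b) = (b*(-6))*1 = -6*b*1 = -6*b)
√(R(72, -29 - 1/(-46)) + 44803) = √(-6*(-29 - 1/(-46)) + 44803) = √(-6*(-29 - 1*(-1/46)) + 44803) = √(-6*(-29 + 1/46) + 44803) = √(-6*(-1333/46) + 44803) = √(3999/23 + 44803) = √(1034468/23) = 2*√5948191/23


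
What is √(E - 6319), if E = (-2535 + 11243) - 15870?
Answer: I*√13481 ≈ 116.11*I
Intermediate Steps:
E = -7162 (E = 8708 - 15870 = -7162)
√(E - 6319) = √(-7162 - 6319) = √(-13481) = I*√13481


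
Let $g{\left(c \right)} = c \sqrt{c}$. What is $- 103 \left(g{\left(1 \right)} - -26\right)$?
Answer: $-2781$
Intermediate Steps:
$g{\left(c \right)} = c^{\frac{3}{2}}$
$- 103 \left(g{\left(1 \right)} - -26\right) = - 103 \left(1^{\frac{3}{2}} - -26\right) = - 103 \left(1 + 26\right) = \left(-103\right) 27 = -2781$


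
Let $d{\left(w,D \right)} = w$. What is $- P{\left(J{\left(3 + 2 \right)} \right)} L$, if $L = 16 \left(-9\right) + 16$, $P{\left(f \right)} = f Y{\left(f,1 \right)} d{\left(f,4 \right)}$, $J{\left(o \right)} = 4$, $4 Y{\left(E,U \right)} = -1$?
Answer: $-512$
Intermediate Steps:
$Y{\left(E,U \right)} = - \frac{1}{4}$ ($Y{\left(E,U \right)} = \frac{1}{4} \left(-1\right) = - \frac{1}{4}$)
$P{\left(f \right)} = - \frac{f^{2}}{4}$ ($P{\left(f \right)} = f \left(- \frac{1}{4}\right) f = - \frac{f}{4} f = - \frac{f^{2}}{4}$)
$L = -128$ ($L = -144 + 16 = -128$)
$- P{\left(J{\left(3 + 2 \right)} \right)} L = - - \frac{4^{2}}{4} \left(-128\right) = - \left(- \frac{1}{4}\right) 16 \left(-128\right) = - \left(-4\right) \left(-128\right) = \left(-1\right) 512 = -512$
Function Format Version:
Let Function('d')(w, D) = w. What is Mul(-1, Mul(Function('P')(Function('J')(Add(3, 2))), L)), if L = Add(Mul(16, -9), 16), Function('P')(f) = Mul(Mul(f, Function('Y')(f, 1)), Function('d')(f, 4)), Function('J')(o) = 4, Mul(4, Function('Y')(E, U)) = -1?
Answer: -512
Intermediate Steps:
Function('Y')(E, U) = Rational(-1, 4) (Function('Y')(E, U) = Mul(Rational(1, 4), -1) = Rational(-1, 4))
Function('P')(f) = Mul(Rational(-1, 4), Pow(f, 2)) (Function('P')(f) = Mul(Mul(f, Rational(-1, 4)), f) = Mul(Mul(Rational(-1, 4), f), f) = Mul(Rational(-1, 4), Pow(f, 2)))
L = -128 (L = Add(-144, 16) = -128)
Mul(-1, Mul(Function('P')(Function('J')(Add(3, 2))), L)) = Mul(-1, Mul(Mul(Rational(-1, 4), Pow(4, 2)), -128)) = Mul(-1, Mul(Mul(Rational(-1, 4), 16), -128)) = Mul(-1, Mul(-4, -128)) = Mul(-1, 512) = -512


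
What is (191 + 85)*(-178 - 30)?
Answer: -57408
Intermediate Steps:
(191 + 85)*(-178 - 30) = 276*(-208) = -57408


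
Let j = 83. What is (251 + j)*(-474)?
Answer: -158316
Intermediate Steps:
(251 + j)*(-474) = (251 + 83)*(-474) = 334*(-474) = -158316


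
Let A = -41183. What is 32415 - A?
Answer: 73598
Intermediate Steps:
32415 - A = 32415 - 1*(-41183) = 32415 + 41183 = 73598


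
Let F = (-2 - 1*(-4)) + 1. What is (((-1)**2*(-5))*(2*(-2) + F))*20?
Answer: 100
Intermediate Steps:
F = 3 (F = (-2 + 4) + 1 = 2 + 1 = 3)
(((-1)**2*(-5))*(2*(-2) + F))*20 = (((-1)**2*(-5))*(2*(-2) + 3))*20 = ((1*(-5))*(-4 + 3))*20 = -5*(-1)*20 = 5*20 = 100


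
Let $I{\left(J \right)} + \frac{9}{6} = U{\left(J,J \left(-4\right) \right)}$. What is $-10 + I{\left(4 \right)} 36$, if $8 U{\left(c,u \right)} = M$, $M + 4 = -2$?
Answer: $-91$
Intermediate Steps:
$M = -6$ ($M = -4 - 2 = -6$)
$U{\left(c,u \right)} = - \frac{3}{4}$ ($U{\left(c,u \right)} = \frac{1}{8} \left(-6\right) = - \frac{3}{4}$)
$I{\left(J \right)} = - \frac{9}{4}$ ($I{\left(J \right)} = - \frac{3}{2} - \frac{3}{4} = - \frac{9}{4}$)
$-10 + I{\left(4 \right)} 36 = -10 - 81 = -91$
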